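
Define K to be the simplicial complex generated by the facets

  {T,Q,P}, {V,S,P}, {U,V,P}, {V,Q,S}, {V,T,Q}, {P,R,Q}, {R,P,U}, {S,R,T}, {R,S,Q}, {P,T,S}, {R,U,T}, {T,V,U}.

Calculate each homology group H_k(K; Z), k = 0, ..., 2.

K has 7 vertices, 18 edges, 12 triangles.
rank ∂_0 = 0, rank ∂_1 = 6 ⇒ b_0 = 7 − 0 − 6 = 1; all invariant factors of ∂_1 are 1 so no torsion. So H_0 = Z.
rank ∂_1 = 6, rank ∂_2 = 12 ⇒ b_1 = 18 − 6 − 12 = 0; ∂_2 has invariant factor(s) [2] giving torsion. So H_1 = Z/2.
rank ∂_2 = 12, rank ∂_3 = 0 ⇒ b_2 = 12 − 12 − 0 = 0. So H_2 = 0.

H_0 ≅ Z,  H_1 ≅ Z/2,  H_2 = 0.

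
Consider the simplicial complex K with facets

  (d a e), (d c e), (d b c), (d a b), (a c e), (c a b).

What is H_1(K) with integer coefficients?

H_1 ≅ 0.

We work with the vertex ordering a < b < c < d < e. The simplices of K, each written with vertices in increasing order, are:

  0-simplices (5): a, b, c, d, e
  1-simplices (9): ab, ac, ad, ae, bc, bd, cd, ce, de
  2-simplices (6): abc, abd, ace, ade, bcd, cde

giving chain groups C_0 ≅ Z^5, C_1 ≅ Z^9, C_2 ≅ Z^6.

Boundary ∂_1: C_1 → C_0 maps an edge to its endpoints' difference, ∂[p,q] = q − p. For instance
  ∂de = e − d.
The resulting 5×9 matrix has rank 4, and its Smith normal form has invariant factors (1,1,1,1).

∂_2: C_2 → C_1 acts by ∂[p,q,r] = [q,r] − [p,r] + [p,q]. For instance
  ∂abd = bd − ad + ab,
  ∂abc = bc − ac + ab.
The 9×6 boundary matrix has rank 5 and Smith normal form diag(1,1,1,1,1).

Now H_k = ker ∂_k / im ∂_{k+1}, so:

  H_1: rank ker ∂_1 − rank ∂_2 = (9 − 4) − 5 = 0, and the invariant factors of ∂_2 are all 1, so H_1 ≅ 0.

(K is a triangulation of the 2-sphere S^2.)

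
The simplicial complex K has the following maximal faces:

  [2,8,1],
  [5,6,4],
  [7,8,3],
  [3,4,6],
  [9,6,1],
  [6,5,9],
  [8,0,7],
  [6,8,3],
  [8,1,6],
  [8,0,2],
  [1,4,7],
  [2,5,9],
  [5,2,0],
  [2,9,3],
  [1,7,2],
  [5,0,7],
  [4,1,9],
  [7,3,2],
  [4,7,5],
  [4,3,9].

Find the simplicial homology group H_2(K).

H_2 = 0.

Fix the vertex order 0 < 1 < 2 < 3 < 4 < 5 < 6 < 7 < 8 < 9 and write every simplex with vertices in increasing order. Then dim K = 2 and the simplices of K are:

  0-simplices (10): [0], [1], [2], [3], [4], [5], [6], [7], [8], [9]
  1-simplices (30): (30 of them)
  2-simplices (20): (20 of them)

Hence C_0 ≅ Z^10, C_1 ≅ Z^30, C_2 ≅ Z^20.

∂_1: C_1 → C_0 is given by ∂[p,q] = [q] − [p]. For instance
  ∂[1,4] = [4] − [1].
As a 10×30 matrix over Z this has rank 9, with invariant factors (1,1,1,1,1,1,1,1,1).

Boundary ∂_2: C_2 → C_1 acts by ∂[p,q,r] = [q,r] − [p,r] + [p,q]. For instance
  ∂[2,3,9] = [3,9] − [2,9] + [2,3],
  ∂[0,2,5] = [2,5] − [0,5] + [0,2].
As a 30×20 matrix over Z this has rank 20, with invariant factors (1,1,1,1,1,1,1,1,1,1,1,1,1,1,1,1,1,1,1,2).

From H_k ≅ ker(∂_k) / im(∂_{k+1}) we obtain:

  H_2: rank ker ∂_2 − rank ∂_3 = (20 − 20) − 0 = 0, and there is no ∂_3, so H_2 ≅ 0.

(K is a triangulation of the Klein bottle.)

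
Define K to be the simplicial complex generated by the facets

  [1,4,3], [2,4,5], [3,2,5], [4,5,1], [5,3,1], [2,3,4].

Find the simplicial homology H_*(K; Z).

H_0 ≅ Z,  H_1 = 0,  H_2 ≅ Z.

Take the total order 1 < 2 < 3 < 4 < 5 on the vertex set. Then K (dimension 2) consists of the simplices:

  0-simplices (5): [1], [2], [3], [4], [5]
  1-simplices (9): [1,3], [1,4], [1,5], [2,3], [2,4], [2,5], [3,4], [3,5], [4,5]
  2-simplices (6): [1,3,4], [1,3,5], [1,4,5], [2,3,4], [2,3,5], [2,4,5]

giving chain groups C_0 ≅ Z^5, C_1 ≅ Z^9, C_2 ≅ Z^6.

∂_1: C_1 → C_0 maps an edge to its endpoints' difference, ∂[p,q] = q − p.
The 5×9 boundary matrix has rank 4 and Smith normal form diag(1,1,1,1).

∂_2: C_2 → C_1 acts by ∂[p,q,r] = [q,r] − [p,r] + [p,q]. For instance
  ∂[2,3,4] = [3,4] − [2,4] + [2,3],
  ∂[1,3,5] = [3,5] − [1,5] + [1,3].
This gives a 9×6 integer matrix of rank 5; reducing to Smith normal form yields diagonal entries (1,1,1,1,1).

Now H_k = ker ∂_k / im ∂_{k+1}, so:

  H_0: rank C_0 − rank ∂_1 = 5 − 4 = 1, and the invariant factors of ∂_1 are all 1, so H_0 ≅ Z.
  H_1: rank ker ∂_1 − rank ∂_2 = (9 − 4) − 5 = 0, and the invariant factors of ∂_2 are all 1, so H_1 ≅ 0.
  H_2: rank ker ∂_2 − rank ∂_3 = (6 − 5) − 0 = 1, and there is no ∂_3, so H_2 ≅ Z.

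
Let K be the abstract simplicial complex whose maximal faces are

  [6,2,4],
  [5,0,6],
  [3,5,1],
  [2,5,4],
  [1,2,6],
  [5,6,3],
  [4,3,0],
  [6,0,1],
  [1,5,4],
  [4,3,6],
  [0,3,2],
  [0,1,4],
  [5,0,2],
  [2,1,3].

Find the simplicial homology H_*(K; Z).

We work with the vertex ordering 0 < 1 < 2 < 3 < 4 < 5 < 6. The simplices of K, each written with vertices in increasing order, are:

  0-simplices (7): [0], [1], [2], [3], [4], [5], [6]
  1-simplices (21): [0,1], [0,2], [0,3], [0,4], [0,5], [0,6], [1,2], [1,3], [1,4], [1,5], [1,6], [2,3], [2,4], [2,5], [2,6], [3,4], [3,5], [3,6], [4,5], [4,6], [5,6]
  2-simplices (14): [0,1,4], [0,1,6], [0,2,3], [0,2,5], [0,3,4], [0,5,6], [1,2,3], [1,2,6], [1,3,5], [1,4,5], [2,4,5], [2,4,6], [3,4,6], [3,5,6]

so the chain groups are C_0 ≅ Z^7, C_1 ≅ Z^21, C_2 ≅ Z^14.

∂_1: C_1 → C_0 maps an edge to its endpoints' difference, ∂[p,q] = q − p. For instance
  ∂[0,2] = [2] − [0].
The resulting 7×21 matrix has rank 6, and its Smith normal form has invariant factors (1,1,1,1,1,1).

∂_2: C_2 → C_1 acts by ∂[p,q,r] = [q,r] − [p,r] + [p,q]. For instance
  ∂[3,4,6] = [4,6] − [3,6] + [3,4],
  ∂[1,2,6] = [2,6] − [1,6] + [1,2].
This gives a 21×14 integer matrix of rank 13; reducing to Smith normal form yields diagonal entries (1,1,1,1,1,1,1,1,1,1,1,1,1).

Reading off H_k = ker ∂_k / im ∂_{k+1}:

  H_0: rank C_0 − rank ∂_1 = 7 − 6 = 1, and the invariant factors of ∂_1 are all 1, so H_0 ≅ Z.
  H_1: rank ker ∂_1 − rank ∂_2 = (21 − 6) − 13 = 2, and the invariant factors of ∂_2 are all 1, so H_1 ≅ Z^2.
  H_2: rank ker ∂_2 − rank ∂_3 = (14 − 13) − 0 = 1, and there is no ∂_3, so H_2 ≅ Z.

(K is a triangulation of the torus T^2.)

H_0 ≅ Z,  H_1 ≅ Z^2,  H_2 ≅ Z.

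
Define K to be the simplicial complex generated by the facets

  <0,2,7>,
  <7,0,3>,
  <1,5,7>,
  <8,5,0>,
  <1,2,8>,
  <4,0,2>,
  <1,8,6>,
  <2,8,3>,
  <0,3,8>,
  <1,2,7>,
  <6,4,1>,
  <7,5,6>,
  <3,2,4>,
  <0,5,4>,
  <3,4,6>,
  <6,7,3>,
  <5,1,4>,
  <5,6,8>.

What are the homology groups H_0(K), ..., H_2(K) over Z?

H_0 ≅ Z,  H_1 ≅ Z ⊕ Z/2Z,  H_2 = 0.

We work with the vertex ordering 0 < 1 < 2 < 3 < 4 < 5 < 6 < 7 < 8. The simplices of K, each written with vertices in increasing order, are:

  0-simplices (9): [0], [1], [2], [3], [4], [5], [6], [7], [8]
  1-simplices (27): (27 of them)
  2-simplices (18): [0,2,4], [0,2,7], [0,3,7], [0,3,8], [0,4,5], [0,5,8], [1,2,7], [1,2,8], [1,4,5], [1,4,6], [1,5,7], [1,6,8], [2,3,4], [2,3,8], [3,4,6], [3,6,7], [5,6,7], [5,6,8]

Hence C_0 ≅ Z^9, C_1 ≅ Z^27, C_2 ≅ Z^18.

Boundary ∂_1: C_1 → C_0 sends each edge [p,q] (with p < q) to q − p. For instance
  ∂[0,7] = [7] − [0].
As a 9×27 matrix over Z this has rank 8, with invariant factors (1,1,1,1,1,1,1,1).

The boundary map ∂_2: C_2 → C_1 acts by ∂[p,q,r] = [q,r] − [p,r] + [p,q]. For instance
  ∂[3,4,6] = [4,6] − [3,6] + [3,4],
  ∂[1,6,8] = [6,8] − [1,8] + [1,6].
As a 27×18 matrix over Z this has rank 18, with invariant factors (1,1,1,1,1,1,1,1,1,1,1,1,1,1,1,1,1,2).

From H_k ≅ ker(∂_k) / im(∂_{k+1}) we obtain:

  H_0: rank C_0 − rank ∂_1 = 9 − 8 = 1, and the invariant factors of ∂_1 are all 1, so H_0 ≅ Z.
  H_1: rank ker ∂_1 − rank ∂_2 = (27 − 8) − 18 = 1, and ∂_2 has invariant factor 2 > 1, so H_1 ≅ Z ⊕ Z/2Z.
  H_2: rank ker ∂_2 − rank ∂_3 = (18 − 18) − 0 = 0, and there is no ∂_3, so H_2 ≅ 0.

As a check, the Euler characteristic is 9 − 27 + 18 = 0, which agrees with 1 − 1 + 0 = 0.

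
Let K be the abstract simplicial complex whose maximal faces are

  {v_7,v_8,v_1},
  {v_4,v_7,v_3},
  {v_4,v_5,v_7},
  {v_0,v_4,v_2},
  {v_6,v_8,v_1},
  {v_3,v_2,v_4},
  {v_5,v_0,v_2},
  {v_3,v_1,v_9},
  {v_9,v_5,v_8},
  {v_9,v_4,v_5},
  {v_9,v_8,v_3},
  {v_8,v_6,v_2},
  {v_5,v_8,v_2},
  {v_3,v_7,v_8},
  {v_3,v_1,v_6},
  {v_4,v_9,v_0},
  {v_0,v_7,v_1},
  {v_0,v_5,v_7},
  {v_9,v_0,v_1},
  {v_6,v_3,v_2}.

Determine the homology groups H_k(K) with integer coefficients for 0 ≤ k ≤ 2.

Order the vertices as v_0 < v_1 < v_2 < v_3 < v_4 < v_5 < v_6 < v_7 < v_8 < v_9. Listing each simplex with vertices in this order, K has dimension 2 with simplices:

  0-simplices (10): [v_0], [v_1], [v_2], [v_3], [v_4], [v_5], [v_6], [v_7], [v_8], [v_9]
  1-simplices (30): (30 of them)
  2-simplices (20): (20 of them)

so the chain groups are C_0 ≅ Z^10, C_1 ≅ Z^30, C_2 ≅ Z^20.

Boundary ∂_1: C_1 → C_0 is given by ∂[p,q] = [q] − [p]. For instance
  ∂[v_2,v_4] = [v_4] − [v_2].
As a 10×30 matrix over Z this has rank 9, with invariant factors (1,1,1,1,1,1,1,1,1).

Boundary ∂_2: C_2 → C_1 sends each 2-simplex [p,q,r] to [q,r] − [p,r] + [p,q]. For instance
  ∂[v_1,v_7,v_8] = [v_7,v_8] − [v_1,v_8] + [v_1,v_7],
  ∂[v_0,v_2,v_5] = [v_2,v_5] − [v_0,v_5] + [v_0,v_2].
This gives a 30×20 integer matrix of rank 20; reducing to Smith normal form yields diagonal entries (1,1,1,1,1,1,1,1,1,1,1,1,1,1,1,1,1,1,1,2).

Now H_k = ker ∂_k / im ∂_{k+1}, so:

  H_0: rank C_0 − rank ∂_1 = 10 − 9 = 1, and the invariant factors of ∂_1 are all 1, so H_0 ≅ Z.
  H_1: rank ker ∂_1 − rank ∂_2 = (30 − 9) − 20 = 1, and ∂_2 has invariant factor 2 > 1, so H_1 ≅ Z × Z/2.
  H_2: rank ker ∂_2 − rank ∂_3 = (20 − 20) − 0 = 0, and there is no ∂_3, so H_2 ≅ 0.

H_0 ≅ Z,  H_1 ≅ Z × Z/2,  H_2 = 0.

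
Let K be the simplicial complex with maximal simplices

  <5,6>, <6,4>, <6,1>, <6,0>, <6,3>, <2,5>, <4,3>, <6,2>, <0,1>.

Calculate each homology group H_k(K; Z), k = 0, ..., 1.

We work with the vertex ordering 0 < 1 < 2 < 3 < 4 < 5 < 6. The simplices of K, each written with vertices in increasing order, are:

  0-simplices (7): [0], [1], [2], [3], [4], [5], [6]
  1-simplices (9): [0,1], [0,6], [1,6], [2,5], [2,6], [3,4], [3,6], [4,6], [5,6]

so the chain groups are C_0 ≅ Z^7, C_1 ≅ Z^9.

Boundary ∂_1: C_1 → C_0 maps an edge to its endpoints' difference, ∂[p,q] = q − p.
The 7×9 boundary matrix has rank 6 and Smith normal form diag(1,1,1,1,1,1).

Reading off H_k = ker ∂_k / im ∂_{k+1}:

  H_0: rank C_0 − rank ∂_1 = 7 − 6 = 1, and the invariant factors of ∂_1 are all 1, so H_0 = Z.
  H_1: rank ker ∂_1 − rank ∂_2 = (9 − 6) − 0 = 3, and there is no ∂_2, so H_1 = Z^3.

H_0 ≅ Z,  H_1 ≅ Z^3.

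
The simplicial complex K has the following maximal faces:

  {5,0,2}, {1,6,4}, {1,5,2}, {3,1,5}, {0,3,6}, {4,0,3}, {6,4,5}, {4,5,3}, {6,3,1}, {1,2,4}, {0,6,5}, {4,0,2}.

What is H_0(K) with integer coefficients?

H_0 = Z.

We work with the vertex ordering 0 < 1 < 2 < 3 < 4 < 5 < 6. The simplices of K, each written with vertices in increasing order, are:

  0-simplices (7): [0], [1], [2], [3], [4], [5], [6]
  1-simplices (18): [0,2], [0,3], [0,4], [0,5], [0,6], [1,2], [1,3], [1,4], [1,5], [1,6], [2,4], [2,5], [3,4], [3,5], [3,6], [4,5], [4,6], [5,6]
  2-simplices (12): [0,2,4], [0,2,5], [0,3,4], [0,3,6], [0,5,6], [1,2,4], [1,2,5], [1,3,5], [1,3,6], [1,4,6], [3,4,5], [4,5,6]

giving chain groups C_0 ≅ Z^7, C_1 ≅ Z^18, C_2 ≅ Z^12.

∂_1: C_1 → C_0 is given by ∂[p,q] = [q] − [p]. For instance
  ∂[3,5] = [5] − [3].
This gives a 7×18 integer matrix of rank 6; reducing to Smith normal form yields diagonal entries (1,1,1,1,1,1).

The boundary map ∂_2: C_2 → C_1 maps a triangle to the signed sum of its edges. For instance
  ∂[4,5,6] = [5,6] − [4,6] + [4,5],
  ∂[0,2,4] = [2,4] − [0,4] + [0,2].
The 18×12 boundary matrix has rank 12 and Smith normal form diag(1,1,1,1,1,1,1,1,1,1,1,2).

Computing H_k = (kernel of ∂_k) / (image of ∂_{k+1}):

  H_0: rank C_0 − rank ∂_1 = 7 − 6 = 1, and the invariant factors of ∂_1 are all 1, so H_0 = Z.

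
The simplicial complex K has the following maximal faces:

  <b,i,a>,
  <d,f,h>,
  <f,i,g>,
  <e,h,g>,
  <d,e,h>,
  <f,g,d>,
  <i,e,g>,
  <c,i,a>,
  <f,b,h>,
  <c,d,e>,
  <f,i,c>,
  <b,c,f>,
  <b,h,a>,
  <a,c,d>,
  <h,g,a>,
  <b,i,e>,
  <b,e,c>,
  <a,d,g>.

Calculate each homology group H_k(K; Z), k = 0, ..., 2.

Order the vertices as a < b < c < d < e < f < g < h < i. Listing each simplex with vertices in this order, K has dimension 2 with simplices:

  0-simplices (9): a, b, c, d, e, f, g, h, i
  1-simplices (27): ab, ac, ad, ag, ah, ai, bc, be, bf, bh, bi, cd, ce, cf, ci, de, df, dg, dh, eg, eh, ei, fg, fh, fi, gh, gi
  2-simplices (18): abh, abi, acd, aci, adg, agh, bce, bcf, bei, bfh, cde, cfi, deh, dfg, dfh, egh, egi, fgi

giving chain groups C_0 ≅ Z^9, C_1 ≅ Z^27, C_2 ≅ Z^18.

Boundary ∂_1: C_1 → C_0 sends each edge [p,q] (with p < q) to q − p.
As a 9×27 matrix over Z this has rank 8, with invariant factors (1,1,1,1,1,1,1,1).

The boundary map ∂_2: C_2 → C_1 acts by ∂[p,q,r] = [q,r] − [p,r] + [p,q]. For instance
  ∂dfg = fg − dg + df,
  ∂cde = de − ce + cd.
As a 27×18 matrix over Z this has rank 18, with invariant factors (1,1,1,1,1,1,1,1,1,1,1,1,1,1,1,1,1,2).

From H_k ≅ ker(∂_k) / im(∂_{k+1}) we obtain:

  H_0: rank C_0 − rank ∂_1 = 9 − 8 = 1, and the invariant factors of ∂_1 are all 1, so H_0 ≅ Z.
  H_1: rank ker ∂_1 − rank ∂_2 = (27 − 8) − 18 = 1, and ∂_2 has invariant factor 2 > 1, so H_1 ≅ Z × Z/2.
  H_2: rank ker ∂_2 − rank ∂_3 = (18 − 18) − 0 = 0, and there is no ∂_3, so H_2 ≅ 0.

H_0 = Z,  H_1 = Z × Z/2,  H_2 = 0.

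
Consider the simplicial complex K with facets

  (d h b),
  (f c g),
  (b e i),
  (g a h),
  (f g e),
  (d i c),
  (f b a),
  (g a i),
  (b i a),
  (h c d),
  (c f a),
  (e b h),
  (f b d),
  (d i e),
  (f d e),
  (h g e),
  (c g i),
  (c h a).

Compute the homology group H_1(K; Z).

We work with the vertex ordering a < b < c < d < e < f < g < h < i. The simplices of K, each written with vertices in increasing order, are:

  0-simplices (9): a, b, c, d, e, f, g, h, i
  1-simplices (27): ab, ac, af, ag, ah, ai, bd, be, bf, bh, bi, cd, cf, cg, ch, ci, de, df, dh, di, ef, eg, eh, ei, fg, gh, gi
  2-simplices (18): abf, abi, acf, ach, agh, agi, bdf, bdh, beh, bei, cdh, cdi, cfg, cgi, def, dei, efg, egh

giving chain groups C_0 ≅ Z^9, C_1 ≅ Z^27, C_2 ≅ Z^18.

Boundary ∂_1: C_1 → C_0 is given by ∂[p,q] = [q] − [p]. For instance
  ∂af = f − a.
The resulting 9×27 matrix has rank 8, and its Smith normal form has invariant factors (1,1,1,1,1,1,1,1).

Boundary ∂_2: C_2 → C_1 sends each 2-simplex [p,q,r] to [q,r] − [p,r] + [p,q]. For instance
  ∂cfg = fg − cg + cf,
  ∂efg = fg − eg + ef.
This gives a 27×18 integer matrix of rank 18; reducing to Smith normal form yields diagonal entries (1,1,1,1,1,1,1,1,1,1,1,1,1,1,1,1,1,2).

Reading off H_k = ker ∂_k / im ∂_{k+1}:

  H_1: rank ker ∂_1 − rank ∂_2 = (27 − 8) − 18 = 1, and ∂_2 has invariant factor 2 > 1, so H_1 = Z ⊕ Z/2.

H_1 = Z ⊕ Z/2.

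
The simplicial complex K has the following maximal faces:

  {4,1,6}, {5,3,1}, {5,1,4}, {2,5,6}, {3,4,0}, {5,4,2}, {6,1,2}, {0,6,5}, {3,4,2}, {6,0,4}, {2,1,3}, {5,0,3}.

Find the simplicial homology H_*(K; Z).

H_0 = Z,  H_1 = Z/2Z,  H_2 = 0.

Take the total order 0 < 1 < 2 < 3 < 4 < 5 < 6 on the vertex set. Then K (dimension 2) consists of the simplices:

  0-simplices (7): [0], [1], [2], [3], [4], [5], [6]
  1-simplices (18): [0,3], [0,4], [0,5], [0,6], [1,2], [1,3], [1,4], [1,5], [1,6], [2,3], [2,4], [2,5], [2,6], [3,4], [3,5], [4,5], [4,6], [5,6]
  2-simplices (12): [0,3,4], [0,3,5], [0,4,6], [0,5,6], [1,2,3], [1,2,6], [1,3,5], [1,4,5], [1,4,6], [2,3,4], [2,4,5], [2,5,6]

giving chain groups C_0 ≅ Z^7, C_1 ≅ Z^18, C_2 ≅ Z^12.

Boundary ∂_1: C_1 → C_0 sends each edge [p,q] (with p < q) to q − p.
The 7×18 boundary matrix has rank 6 and Smith normal form diag(1,1,1,1,1,1).

∂_2: C_2 → C_1 maps a triangle to the signed sum of its edges. For instance
  ∂[0,4,6] = [4,6] − [0,6] + [0,4],
  ∂[1,2,3] = [2,3] − [1,3] + [1,2].
As a 18×12 matrix over Z this has rank 12, with invariant factors (1,1,1,1,1,1,1,1,1,1,1,2).

Reading off H_k = ker ∂_k / im ∂_{k+1}:

  H_0: rank C_0 − rank ∂_1 = 7 − 6 = 1, and the invariant factors of ∂_1 are all 1, so H_0 = Z.
  H_1: rank ker ∂_1 − rank ∂_2 = (18 − 6) − 12 = 0, and ∂_2 has invariant factor 2 > 1, so H_1 = Z/2Z.
  H_2: rank ker ∂_2 − rank ∂_3 = (12 − 12) − 0 = 0, and there is no ∂_3, so H_2 = 0.

(K is a triangulation of the real projective plane RP^2.)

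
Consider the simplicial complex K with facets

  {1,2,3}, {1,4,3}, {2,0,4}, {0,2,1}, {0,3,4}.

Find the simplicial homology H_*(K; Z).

H_0 = Z,  H_1 = Z,  H_2 = 0.

We work with the vertex ordering 0 < 1 < 2 < 3 < 4. The simplices of K, each written with vertices in increasing order, are:

  0-simplices (5): [0], [1], [2], [3], [4]
  1-simplices (10): [0,1], [0,2], [0,3], [0,4], [1,2], [1,3], [1,4], [2,3], [2,4], [3,4]
  2-simplices (5): [0,1,2], [0,2,4], [0,3,4], [1,2,3], [1,3,4]

giving chain groups C_0 ≅ Z^5, C_1 ≅ Z^10, C_2 ≅ Z^5.

The boundary map ∂_1: C_1 → C_0 sends each edge [p,q] (with p < q) to q − p. For instance
  ∂[1,2] = [2] − [1].
The 5×10 boundary matrix has rank 4 and Smith normal form diag(1,1,1,1).

∂_2: C_2 → C_1 maps a triangle to the signed sum of its edges. For instance
  ∂[1,3,4] = [3,4] − [1,4] + [1,3],
  ∂[0,2,4] = [2,4] − [0,4] + [0,2].
As a 10×5 matrix over Z this has rank 5, with invariant factors (1,1,1,1,1).

From H_k ≅ ker(∂_k) / im(∂_{k+1}) we obtain:

  H_0: rank C_0 − rank ∂_1 = 5 − 4 = 1, and the invariant factors of ∂_1 are all 1, so H_0 ≅ Z.
  H_1: rank ker ∂_1 − rank ∂_2 = (10 − 4) − 5 = 1, and the invariant factors of ∂_2 are all 1, so H_1 ≅ Z.
  H_2: rank ker ∂_2 − rank ∂_3 = (5 − 5) − 0 = 0, and there is no ∂_3, so H_2 ≅ 0.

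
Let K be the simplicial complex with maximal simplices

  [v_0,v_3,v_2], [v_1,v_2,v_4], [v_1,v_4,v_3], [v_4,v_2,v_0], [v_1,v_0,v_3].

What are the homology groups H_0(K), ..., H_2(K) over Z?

We work with the vertex ordering v_0 < v_1 < v_2 < v_3 < v_4. The simplices of K, each written with vertices in increasing order, are:

  0-simplices (5): [v_0], [v_1], [v_2], [v_3], [v_4]
  1-simplices (10): [v_0,v_1], [v_0,v_2], [v_0,v_3], [v_0,v_4], [v_1,v_2], [v_1,v_3], [v_1,v_4], [v_2,v_3], [v_2,v_4], [v_3,v_4]
  2-simplices (5): [v_0,v_1,v_3], [v_0,v_2,v_3], [v_0,v_2,v_4], [v_1,v_2,v_4], [v_1,v_3,v_4]

Hence C_0 ≅ Z^5, C_1 ≅ Z^10, C_2 ≅ Z^5.

The boundary map ∂_1: C_1 → C_0 maps an edge to its endpoints' difference, ∂[p,q] = q − p.
The resulting 5×10 matrix has rank 4, and its Smith normal form has invariant factors (1,1,1,1).

The boundary map ∂_2: C_2 → C_1 acts by ∂[p,q,r] = [q,r] − [p,r] + [p,q]. For instance
  ∂[v_0,v_2,v_3] = [v_2,v_3] − [v_0,v_3] + [v_0,v_2],
  ∂[v_0,v_1,v_3] = [v_1,v_3] − [v_0,v_3] + [v_0,v_1].
As a 10×5 matrix over Z this has rank 5, with invariant factors (1,1,1,1,1).

Now H_k = ker ∂_k / im ∂_{k+1}, so:

  H_0: rank C_0 − rank ∂_1 = 5 − 4 = 1, and the invariant factors of ∂_1 are all 1, so H_0 ≅ Z.
  H_1: rank ker ∂_1 − rank ∂_2 = (10 − 4) − 5 = 1, and the invariant factors of ∂_2 are all 1, so H_1 ≅ Z.
  H_2: rank ker ∂_2 − rank ∂_3 = (5 − 5) − 0 = 0, and there is no ∂_3, so H_2 ≅ 0.

H_0 ≅ Z,  H_1 ≅ Z,  H_2 = 0.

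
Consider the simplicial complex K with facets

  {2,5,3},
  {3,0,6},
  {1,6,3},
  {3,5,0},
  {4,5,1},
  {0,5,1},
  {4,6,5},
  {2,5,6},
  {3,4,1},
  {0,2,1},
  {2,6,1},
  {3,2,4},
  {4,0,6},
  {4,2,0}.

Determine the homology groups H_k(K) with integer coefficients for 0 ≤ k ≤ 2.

H_0 = Z,  H_1 = Z^2,  H_2 = Z.

We work with the vertex ordering 0 < 1 < 2 < 3 < 4 < 5 < 6. The simplices of K, each written with vertices in increasing order, are:

  0-simplices (7): [0], [1], [2], [3], [4], [5], [6]
  1-simplices (21): [0,1], [0,2], [0,3], [0,4], [0,5], [0,6], [1,2], [1,3], [1,4], [1,5], [1,6], [2,3], [2,4], [2,5], [2,6], [3,4], [3,5], [3,6], [4,5], [4,6], [5,6]
  2-simplices (14): [0,1,2], [0,1,5], [0,2,4], [0,3,5], [0,3,6], [0,4,6], [1,2,6], [1,3,4], [1,3,6], [1,4,5], [2,3,4], [2,3,5], [2,5,6], [4,5,6]

so the chain groups are C_0 ≅ Z^7, C_1 ≅ Z^21, C_2 ≅ Z^14.

∂_1: C_1 → C_0 sends each edge [p,q] (with p < q) to q − p. For instance
  ∂[2,6] = [6] − [2].
This gives a 7×21 integer matrix of rank 6; reducing to Smith normal form yields diagonal entries (1,1,1,1,1,1).

The boundary map ∂_2: C_2 → C_1 maps a triangle to the signed sum of its edges. For instance
  ∂[1,3,6] = [3,6] − [1,6] + [1,3],
  ∂[0,3,5] = [3,5] − [0,5] + [0,3].
This gives a 21×14 integer matrix of rank 13; reducing to Smith normal form yields diagonal entries (1,1,1,1,1,1,1,1,1,1,1,1,1).

From H_k ≅ ker(∂_k) / im(∂_{k+1}) we obtain:

  H_0: rank C_0 − rank ∂_1 = 7 − 6 = 1, and the invariant factors of ∂_1 are all 1, so H_0 ≅ Z.
  H_1: rank ker ∂_1 − rank ∂_2 = (21 − 6) − 13 = 2, and the invariant factors of ∂_2 are all 1, so H_1 ≅ Z^2.
  H_2: rank ker ∂_2 − rank ∂_3 = (14 − 13) − 0 = 1, and there is no ∂_3, so H_2 ≅ Z.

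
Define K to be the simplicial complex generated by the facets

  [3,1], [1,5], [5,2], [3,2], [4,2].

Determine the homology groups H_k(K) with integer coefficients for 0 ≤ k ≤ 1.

H_0 ≅ Z,  H_1 ≅ Z.

K has 5 vertices, 5 edges.
rank ∂_0 = 0, rank ∂_1 = 4 ⇒ b_0 = 5 − 0 − 4 = 1; all invariant factors of ∂_1 are 1 so no torsion. So H_0 ≅ Z.
rank ∂_1 = 4, rank ∂_2 = 0 ⇒ b_1 = 5 − 4 − 0 = 1. So H_1 ≅ Z.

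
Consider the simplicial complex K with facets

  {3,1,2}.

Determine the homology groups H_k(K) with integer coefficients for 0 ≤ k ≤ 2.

H_0 = Z,  H_1 = 0,  H_2 = 0.

Order the vertices as 1 < 2 < 3. Listing each simplex with vertices in this order, K has dimension 2 with simplices:

  0-simplices (3): [1], [2], [3]
  1-simplices (3): [1,2], [1,3], [2,3]
  2-simplices (1): [1,2,3]

Hence C_0 ≅ Z^3, C_1 ≅ Z^3, C_2 ≅ Z^1.

The boundary map ∂_1: C_1 → C_0 maps an edge to its endpoints' difference, ∂[p,q] = q − p.
The 3×3 boundary matrix has rank 2 and Smith normal form diag(1,1).

The boundary map ∂_2: C_2 → C_1 acts by ∂[p,q,r] = [q,r] − [p,r] + [p,q]. For instance
  ∂[1,2,3] = [2,3] − [1,3] + [1,2].
The resulting 3×1 matrix has rank 1, and its Smith normal form has invariant factors (1).

Computing H_k = (kernel of ∂_k) / (image of ∂_{k+1}):

  H_0: rank C_0 − rank ∂_1 = 3 − 2 = 1, and the invariant factors of ∂_1 are all 1, so H_0 = Z.
  H_1: rank ker ∂_1 − rank ∂_2 = (3 − 2) − 1 = 0, and the invariant factors of ∂_2 are all 1, so H_1 = 0.
  H_2: rank ker ∂_2 − rank ∂_3 = (1 − 1) − 0 = 0, and there is no ∂_3, so H_2 = 0.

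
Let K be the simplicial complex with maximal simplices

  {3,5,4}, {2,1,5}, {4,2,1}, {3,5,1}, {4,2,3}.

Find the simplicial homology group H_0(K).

We work with the vertex ordering 1 < 2 < 3 < 4 < 5. The simplices of K, each written with vertices in increasing order, are:

  0-simplices (5): [1], [2], [3], [4], [5]
  1-simplices (10): [1,2], [1,3], [1,4], [1,5], [2,3], [2,4], [2,5], [3,4], [3,5], [4,5]
  2-simplices (5): [1,2,4], [1,2,5], [1,3,5], [2,3,4], [3,4,5]

giving chain groups C_0 ≅ Z^5, C_1 ≅ Z^10, C_2 ≅ Z^5.

∂_1: C_1 → C_0 maps an edge to its endpoints' difference, ∂[p,q] = q − p. For instance
  ∂[2,3] = [3] − [2].
This gives a 5×10 integer matrix of rank 4; reducing to Smith normal form yields diagonal entries (1,1,1,1).

∂_2: C_2 → C_1 sends each 2-simplex [p,q,r] to [q,r] − [p,r] + [p,q]. For instance
  ∂[3,4,5] = [4,5] − [3,5] + [3,4],
  ∂[1,2,5] = [2,5] − [1,5] + [1,2].
The 10×5 boundary matrix has rank 5 and Smith normal form diag(1,1,1,1,1).

Computing H_k = (kernel of ∂_k) / (image of ∂_{k+1}):

  H_0: rank C_0 − rank ∂_1 = 5 − 4 = 1, and the invariant factors of ∂_1 are all 1, so H_0 ≅ Z.

(K is a triangulation of the Möbius band.)

H_0 = Z.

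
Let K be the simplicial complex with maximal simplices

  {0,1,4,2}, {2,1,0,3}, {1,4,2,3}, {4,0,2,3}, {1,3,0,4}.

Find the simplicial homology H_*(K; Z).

Order the vertices as 0 < 1 < 2 < 3 < 4. Listing each simplex with vertices in this order, K has dimension 3 with simplices:

  0-simplices (5): [0], [1], [2], [3], [4]
  1-simplices (10): [0,1], [0,2], [0,3], [0,4], [1,2], [1,3], [1,4], [2,3], [2,4], [3,4]
  2-simplices (10): [0,1,2], [0,1,3], [0,1,4], [0,2,3], [0,2,4], [0,3,4], [1,2,3], [1,2,4], [1,3,4], [2,3,4]
  3-simplices (5): [0,1,2,3], [0,1,2,4], [0,1,3,4], [0,2,3,4], [1,2,3,4]

Hence C_0 ≅ Z^5, C_1 ≅ Z^10, C_2 ≅ Z^10, C_3 ≅ Z^5.

Boundary ∂_1: C_1 → C_0 maps an edge to its endpoints' difference, ∂[p,q] = q − p. For instance
  ∂[2,3] = [3] − [2].
The resulting 5×10 matrix has rank 4, and its Smith normal form has invariant factors (1,1,1,1).

∂_2: C_2 → C_1 acts by ∂[p,q,r] = [q,r] − [p,r] + [p,q]. For instance
  ∂[1,2,4] = [2,4] − [1,4] + [1,2],
  ∂[0,2,4] = [2,4] − [0,4] + [0,2].
The resulting 10×10 matrix has rank 6, and its Smith normal form has invariant factors (1,1,1,1,1,1).

∂_3: C_3 → C_2 sends each 3-simplex σ to the alternating sum Σ_i (−1)^i (σ with its i-th vertex removed). For instance
  ∂[0,1,3,4] = [1,3,4] − [0,3,4] + [0,1,4] − [0,1,3],
  ∂[0,1,2,3] = [1,2,3] − [0,2,3] + [0,1,3] − [0,1,2].
As a 10×5 matrix over Z this has rank 4, with invariant factors (1,1,1,1).

Computing H_k = (kernel of ∂_k) / (image of ∂_{k+1}):

  H_0: rank C_0 − rank ∂_1 = 5 − 4 = 1, and the invariant factors of ∂_1 are all 1, so H_0 ≅ Z.
  H_1: rank ker ∂_1 − rank ∂_2 = (10 − 4) − 6 = 0, and the invariant factors of ∂_2 are all 1, so H_1 ≅ 0.
  H_2: rank ker ∂_2 − rank ∂_3 = (10 − 6) − 4 = 0, and the invariant factors of ∂_3 are all 1, so H_2 ≅ 0.
  H_3: rank ker ∂_3 − rank ∂_4 = (5 − 4) − 0 = 1, and there is no ∂_4, so H_3 ≅ Z.

H_0 = Z,  H_1 = 0,  H_2 = 0,  H_3 = Z.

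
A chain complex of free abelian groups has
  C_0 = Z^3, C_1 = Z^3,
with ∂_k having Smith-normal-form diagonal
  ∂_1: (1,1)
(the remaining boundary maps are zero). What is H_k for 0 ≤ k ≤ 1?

H_0: b_0 = 3 − 0 − 2 = 1; torsion from ∂_1 factors > 1: none. So H_0 = Z.
H_1: b_1 = 3 − 2 − 0 = 1; torsion from ∂_2 factors > 1: none. So H_1 = Z.

H_0 = Z,  H_1 = Z.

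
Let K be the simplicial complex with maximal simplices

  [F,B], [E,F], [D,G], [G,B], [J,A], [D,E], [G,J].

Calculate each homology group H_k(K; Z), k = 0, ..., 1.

H_0 = Z,  H_1 = Z.

Fix the vertex order A < B < D < E < F < G < J and write every simplex with vertices in increasing order. Then dim K = 1 and the simplices of K are:

  0-simplices (7): A, B, D, E, F, G, J
  1-simplices (7): AJ, BF, BG, DE, DG, EF, GJ

giving chain groups C_0 ≅ Z^7, C_1 ≅ Z^7.

The boundary map ∂_1: C_1 → C_0 is given by ∂[p,q] = [q] − [p]. For instance
  ∂BF = F − B.
This gives a 7×7 integer matrix of rank 6; reducing to Smith normal form yields diagonal entries (1,1,1,1,1,1).

From H_k ≅ ker(∂_k) / im(∂_{k+1}) we obtain:

  H_0: rank C_0 − rank ∂_1 = 7 − 6 = 1, and the invariant factors of ∂_1 are all 1, so H_0 ≅ Z.
  H_1: rank ker ∂_1 − rank ∂_2 = (7 − 6) − 0 = 1, and there is no ∂_2, so H_1 ≅ Z.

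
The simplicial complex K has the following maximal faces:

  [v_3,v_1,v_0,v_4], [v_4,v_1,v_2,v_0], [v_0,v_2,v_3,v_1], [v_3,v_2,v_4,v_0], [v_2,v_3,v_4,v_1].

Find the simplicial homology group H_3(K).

H_3 = Z.

Take the total order v_0 < v_1 < v_2 < v_3 < v_4 on the vertex set. Then K (dimension 3) consists of the simplices:

  0-simplices (5): [v_0], [v_1], [v_2], [v_3], [v_4]
  1-simplices (10): [v_0,v_1], [v_0,v_2], [v_0,v_3], [v_0,v_4], [v_1,v_2], [v_1,v_3], [v_1,v_4], [v_2,v_3], [v_2,v_4], [v_3,v_4]
  2-simplices (10): [v_0,v_1,v_2], [v_0,v_1,v_3], [v_0,v_1,v_4], [v_0,v_2,v_3], [v_0,v_2,v_4], [v_0,v_3,v_4], [v_1,v_2,v_3], [v_1,v_2,v_4], [v_1,v_3,v_4], [v_2,v_3,v_4]
  3-simplices (5): [v_0,v_1,v_2,v_3], [v_0,v_1,v_2,v_4], [v_0,v_1,v_3,v_4], [v_0,v_2,v_3,v_4], [v_1,v_2,v_3,v_4]

so the chain groups are C_0 ≅ Z^5, C_1 ≅ Z^10, C_2 ≅ Z^10, C_3 ≅ Z^5.

The boundary map ∂_1: C_1 → C_0 sends each edge [p,q] (with p < q) to q − p.
The resulting 5×10 matrix has rank 4, and its Smith normal form has invariant factors (1,1,1,1).

The boundary map ∂_2: C_2 → C_1 sends each 2-simplex [p,q,r] to [q,r] − [p,r] + [p,q]. For instance
  ∂[v_0,v_1,v_3] = [v_1,v_3] − [v_0,v_3] + [v_0,v_1],
  ∂[v_1,v_2,v_3] = [v_2,v_3] − [v_1,v_3] + [v_1,v_2].
The 10×10 boundary matrix has rank 6 and Smith normal form diag(1,1,1,1,1,1).

Boundary ∂_3: C_3 → C_2 sends each 3-simplex σ to the alternating sum Σ_i (−1)^i (σ with its i-th vertex removed). For instance
  ∂[v_0,v_1,v_2,v_3] = [v_1,v_2,v_3] − [v_0,v_2,v_3] + [v_0,v_1,v_3] − [v_0,v_1,v_2],
  ∂[v_0,v_1,v_3,v_4] = [v_1,v_3,v_4] − [v_0,v_3,v_4] + [v_0,v_1,v_4] − [v_0,v_1,v_3].
As a 10×5 matrix over Z this has rank 4, with invariant factors (1,1,1,1).

Computing H_k = (kernel of ∂_k) / (image of ∂_{k+1}):

  H_3: rank ker ∂_3 − rank ∂_4 = (5 − 4) − 0 = 1, and there is no ∂_4, so H_3 = Z.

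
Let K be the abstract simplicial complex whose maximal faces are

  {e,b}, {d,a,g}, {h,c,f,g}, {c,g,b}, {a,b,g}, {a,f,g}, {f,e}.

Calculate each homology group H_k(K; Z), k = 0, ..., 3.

H_0 ≅ Z,  H_1 ≅ Z,  H_2 = 0,  H_3 = 0.

We work with the vertex ordering a < b < c < d < e < f < g < h. The simplices of K, each written with vertices in increasing order, are:

  0-simplices (8): a, b, c, d, e, f, g, h
  1-simplices (15): ab, ad, af, ag, bc, be, bg, cf, cg, ch, dg, ef, fg, fh, gh
  2-simplices (8): abg, adg, afg, bcg, cfg, cfh, cgh, fgh
  3-simplices (1): cfgh

giving chain groups C_0 ≅ Z^8, C_1 ≅ Z^15, C_2 ≅ Z^8, C_3 ≅ Z^1.

The boundary map ∂_1: C_1 → C_0 maps an edge to its endpoints' difference, ∂[p,q] = q − p. For instance
  ∂cf = f − c.
As a 8×15 matrix over Z this has rank 7, with invariant factors (1,1,1,1,1,1,1).

The boundary map ∂_2: C_2 → C_1 sends each 2-simplex [p,q,r] to [q,r] − [p,r] + [p,q]. For instance
  ∂bcg = cg − bg + bc,
  ∂cgh = gh − ch + cg.
This gives a 15×8 integer matrix of rank 7; reducing to Smith normal form yields diagonal entries (1,1,1,1,1,1,1).

Boundary ∂_3: C_3 → C_2 sends each 3-simplex σ to the alternating sum Σ_i (−1)^i (σ with its i-th vertex removed). For instance
  ∂cfgh = fgh − cgh + cfh − cfg.
The 8×1 boundary matrix has rank 1 and Smith normal form diag(1).

Now H_k = ker ∂_k / im ∂_{k+1}, so:

  H_0: rank C_0 − rank ∂_1 = 8 − 7 = 1, and the invariant factors of ∂_1 are all 1, so H_0 = Z.
  H_1: rank ker ∂_1 − rank ∂_2 = (15 − 7) − 7 = 1, and the invariant factors of ∂_2 are all 1, so H_1 = Z.
  H_2: rank ker ∂_2 − rank ∂_3 = (8 − 7) − 1 = 0, and the invariant factors of ∂_3 are all 1, so H_2 = 0.
  H_3: rank ker ∂_3 − rank ∂_4 = (1 − 1) − 0 = 0, and there is no ∂_4, so H_3 = 0.

As a check, the Euler characteristic is 8 − 15 + 8 − 1 = 0, which agrees with 1 − 1 + 0 − 0 = 0.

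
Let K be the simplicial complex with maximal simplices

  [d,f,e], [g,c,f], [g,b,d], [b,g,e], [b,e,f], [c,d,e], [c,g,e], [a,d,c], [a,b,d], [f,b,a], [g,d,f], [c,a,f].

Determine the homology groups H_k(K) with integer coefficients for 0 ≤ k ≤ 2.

We work with the vertex ordering a < b < c < d < e < f < g. The simplices of K, each written with vertices in increasing order, are:

  0-simplices (7): a, b, c, d, e, f, g
  1-simplices (18): ab, ac, ad, af, bd, be, bf, bg, cd, ce, cf, cg, de, df, dg, ef, eg, fg
  2-simplices (12): abd, abf, acd, acf, bdg, bef, beg, cde, ceg, cfg, def, dfg

so the chain groups are C_0 ≅ Z^7, C_1 ≅ Z^18, C_2 ≅ Z^12.

Boundary ∂_1: C_1 → C_0 sends each edge [p,q] (with p < q) to q − p. For instance
  ∂bg = g − b.
This gives a 7×18 integer matrix of rank 6; reducing to Smith normal form yields diagonal entries (1,1,1,1,1,1).

The boundary map ∂_2: C_2 → C_1 acts by ∂[p,q,r] = [q,r] − [p,r] + [p,q]. For instance
  ∂abf = bf − af + ab,
  ∂acf = cf − af + ac.
The resulting 18×12 matrix has rank 12, and its Smith normal form has invariant factors (1,1,1,1,1,1,1,1,1,1,1,2).

Computing H_k = (kernel of ∂_k) / (image of ∂_{k+1}):

  H_0: rank C_0 − rank ∂_1 = 7 − 6 = 1, and the invariant factors of ∂_1 are all 1, so H_0 ≅ Z.
  H_1: rank ker ∂_1 − rank ∂_2 = (18 − 6) − 12 = 0, and ∂_2 has invariant factor 2 > 1, so H_1 ≅ Z/2Z.
  H_2: rank ker ∂_2 − rank ∂_3 = (12 − 12) − 0 = 0, and there is no ∂_3, so H_2 ≅ 0.

H_0 ≅ Z,  H_1 ≅ Z/2Z,  H_2 = 0.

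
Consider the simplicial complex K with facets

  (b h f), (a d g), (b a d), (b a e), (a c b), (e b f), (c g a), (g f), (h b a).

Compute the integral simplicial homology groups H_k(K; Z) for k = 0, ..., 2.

Order the vertices as a < b < c < d < e < f < g < h. Listing each simplex with vertices in this order, K has dimension 2 with simplices:

  0-simplices (8): a, b, c, d, e, f, g, h
  1-simplices (16): ab, ac, ad, ae, ag, ah, bc, bd, be, bf, bh, cg, dg, ef, fg, fh
  2-simplices (8): abc, abd, abe, abh, acg, adg, bef, bfh

Hence C_0 ≅ Z^8, C_1 ≅ Z^16, C_2 ≅ Z^8.

The boundary map ∂_1: C_1 → C_0 sends each edge [p,q] (with p < q) to q − p. For instance
  ∂fh = h − f.
This gives a 8×16 integer matrix of rank 7; reducing to Smith normal form yields diagonal entries (1,1,1,1,1,1,1).

∂_2: C_2 → C_1 maps a triangle to the signed sum of its edges. For instance
  ∂bef = ef − bf + be,
  ∂acg = cg − ag + ac.
As a 16×8 matrix over Z this has rank 8, with invariant factors (1,1,1,1,1,1,1,1).

Now H_k = ker ∂_k / im ∂_{k+1}, so:

  H_0: rank C_0 − rank ∂_1 = 8 − 7 = 1, and the invariant factors of ∂_1 are all 1, so H_0 ≅ Z.
  H_1: rank ker ∂_1 − rank ∂_2 = (16 − 7) − 8 = 1, and the invariant factors of ∂_2 are all 1, so H_1 ≅ Z.
  H_2: rank ker ∂_2 − rank ∂_3 = (8 − 8) − 0 = 0, and there is no ∂_3, so H_2 ≅ 0.

H_0 ≅ Z,  H_1 ≅ Z,  H_2 = 0.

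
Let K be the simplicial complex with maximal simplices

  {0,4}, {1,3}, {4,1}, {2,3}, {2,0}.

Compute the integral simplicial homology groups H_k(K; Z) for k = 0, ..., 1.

Order the vertices as 0 < 1 < 2 < 3 < 4. Listing each simplex with vertices in this order, K has dimension 1 with simplices:

  0-simplices (5): [0], [1], [2], [3], [4]
  1-simplices (5): [0,2], [0,4], [1,3], [1,4], [2,3]

Hence C_0 ≅ Z^5, C_1 ≅ Z^5.

Boundary ∂_1: C_1 → C_0 sends each edge [p,q] (with p < q) to q − p. For instance
  ∂[2,3] = [3] − [2].
The 5×5 boundary matrix has rank 4 and Smith normal form diag(1,1,1,1).

Reading off H_k = ker ∂_k / im ∂_{k+1}:

  H_0: rank C_0 − rank ∂_1 = 5 − 4 = 1, and the invariant factors of ∂_1 are all 1, so H_0 = Z.
  H_1: rank ker ∂_1 − rank ∂_2 = (5 − 4) − 0 = 1, and there is no ∂_2, so H_1 = Z.

As a check, the Euler characteristic is 5 − 5 = 0, which agrees with 1 − 1 = 0.

H_0 = Z,  H_1 = Z.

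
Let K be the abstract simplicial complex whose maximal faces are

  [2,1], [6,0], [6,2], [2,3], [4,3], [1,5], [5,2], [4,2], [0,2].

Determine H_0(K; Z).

H_0 = Z.

Order the vertices as 0 < 1 < 2 < 3 < 4 < 5 < 6. Listing each simplex with vertices in this order, K has dimension 1 with simplices:

  0-simplices (7): [0], [1], [2], [3], [4], [5], [6]
  1-simplices (9): [0,2], [0,6], [1,2], [1,5], [2,3], [2,4], [2,5], [2,6], [3,4]

giving chain groups C_0 ≅ Z^7, C_1 ≅ Z^9.

The boundary map ∂_1: C_1 → C_0 sends each edge [p,q] (with p < q) to q − p.
The resulting 7×9 matrix has rank 6, and its Smith normal form has invariant factors (1,1,1,1,1,1).

From H_k ≅ ker(∂_k) / im(∂_{k+1}) we obtain:

  H_0: rank C_0 − rank ∂_1 = 7 − 6 = 1, and the invariant factors of ∂_1 are all 1, so H_0 = Z.

(K is a triangulation of a wedge of 3 circles.)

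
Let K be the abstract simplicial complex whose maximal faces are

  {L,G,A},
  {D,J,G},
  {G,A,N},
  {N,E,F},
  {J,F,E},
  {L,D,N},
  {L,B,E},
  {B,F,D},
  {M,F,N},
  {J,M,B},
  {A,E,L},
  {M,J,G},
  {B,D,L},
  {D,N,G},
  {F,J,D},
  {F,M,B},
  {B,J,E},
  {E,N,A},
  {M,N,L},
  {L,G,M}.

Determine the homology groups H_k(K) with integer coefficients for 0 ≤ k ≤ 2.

We work with the vertex ordering A < B < D < E < F < G < J < L < M < N. The simplices of K, each written with vertices in increasing order, are:

  0-simplices (10): A, B, D, E, F, G, J, L, M, N
  1-simplices (30): AE, AG, AL, AN, BD, BE, BF, BJ, BL, BM, DF, DG, DJ, DL, DN, EF, EJ, EL, EN, FJ, FM, FN, GJ, GL, GM, GN, JM, LM, LN, MN
  2-simplices (20): AEL, AEN, AGL, AGN, BDF, BDL, BEJ, BEL, BFM, BJM, DFJ, DGJ, DGN, DLN, EFJ, EFN, FMN, GJM, GLM, LMN

Hence C_0 ≅ Z^10, C_1 ≅ Z^30, C_2 ≅ Z^20.

Boundary ∂_1: C_1 → C_0 sends each edge [p,q] (with p < q) to q − p. For instance
  ∂BD = D − B.
This gives a 10×30 integer matrix of rank 9; reducing to Smith normal form yields diagonal entries (1,1,1,1,1,1,1,1,1).

Boundary ∂_2: C_2 → C_1 sends each 2-simplex [p,q,r] to [q,r] − [p,r] + [p,q]. For instance
  ∂AEL = EL − AL + AE,
  ∂BEL = EL − BL + BE.
The 30×20 boundary matrix has rank 20 and Smith normal form diag(1,1,1,1,1,1,1,1,1,1,1,1,1,1,1,1,1,1,1,2).

Reading off H_k = ker ∂_k / im ∂_{k+1}:

  H_0: rank C_0 − rank ∂_1 = 10 − 9 = 1, and the invariant factors of ∂_1 are all 1, so H_0 = Z.
  H_1: rank ker ∂_1 − rank ∂_2 = (30 − 9) − 20 = 1, and ∂_2 has invariant factor 2 > 1, so H_1 = Z ⊕ Z/2Z.
  H_2: rank ker ∂_2 − rank ∂_3 = (20 − 20) − 0 = 0, and there is no ∂_3, so H_2 = 0.

(K is a triangulation of the Klein bottle.)

H_0 = Z,  H_1 = Z ⊕ Z/2Z,  H_2 = 0.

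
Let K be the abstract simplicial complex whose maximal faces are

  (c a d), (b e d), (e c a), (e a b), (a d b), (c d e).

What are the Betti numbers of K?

We work with the vertex ordering a < b < c < d < e. The simplices of K, each written with vertices in increasing order, are:

  0-simplices (5): a, b, c, d, e
  1-simplices (9): ab, ac, ad, ae, bd, be, cd, ce, de
  2-simplices (6): abd, abe, acd, ace, bde, cde

so the chain groups are C_0 ≅ Z^5, C_1 ≅ Z^9, C_2 ≅ Z^6.

∂_1: C_1 → C_0 is given by ∂[p,q] = [q] − [p]. For instance
  ∂ae = e − a.
As a 5×9 matrix over Z this has rank 4, with invariant factors (1,1,1,1).

The boundary map ∂_2: C_2 → C_1 maps a triangle to the signed sum of its edges. For instance
  ∂ace = ce − ae + ac,
  ∂acd = cd − ad + ac.
As a 9×6 matrix over Z this has rank 5, with invariant factors (1,1,1,1,1).

Now H_k = ker ∂_k / im ∂_{k+1}, so:

  H_0: rank C_0 − rank ∂_1 = 5 − 4 = 1, and the invariant factors of ∂_1 are all 1, so H_0 ≅ Z.
  H_1: rank ker ∂_1 − rank ∂_2 = (9 − 4) − 5 = 0, and the invariant factors of ∂_2 are all 1, so H_1 ≅ 0.
  H_2: rank ker ∂_2 − rank ∂_3 = (6 − 5) − 0 = 1, and there is no ∂_3, so H_2 ≅ Z.

Hence the Betti numbers are b_0 = 1, b_1 = 0, b_2 = 1.

b_0 = 1, b_1 = 0, b_2 = 1.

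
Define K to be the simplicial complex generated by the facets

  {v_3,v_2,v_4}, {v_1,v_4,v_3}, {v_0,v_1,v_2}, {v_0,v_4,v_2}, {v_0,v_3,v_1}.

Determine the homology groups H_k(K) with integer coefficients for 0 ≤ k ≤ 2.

H_0 = Z,  H_1 = Z,  H_2 = 0.

K has 5 vertices, 10 edges, 5 triangles.
rank ∂_0 = 0, rank ∂_1 = 4 ⇒ b_0 = 5 − 0 − 4 = 1; all invariant factors of ∂_1 are 1 so no torsion. So H_0 = Z.
rank ∂_1 = 4, rank ∂_2 = 5 ⇒ b_1 = 10 − 4 − 5 = 1; all invariant factors of ∂_2 are 1 so no torsion. So H_1 = Z.
rank ∂_2 = 5, rank ∂_3 = 0 ⇒ b_2 = 5 − 5 − 0 = 0. So H_2 = 0.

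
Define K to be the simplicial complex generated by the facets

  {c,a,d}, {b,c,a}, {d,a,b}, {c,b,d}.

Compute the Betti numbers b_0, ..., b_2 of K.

We work with the vertex ordering a < b < c < d. The simplices of K, each written with vertices in increasing order, are:

  0-simplices (4): a, b, c, d
  1-simplices (6): ab, ac, ad, bc, bd, cd
  2-simplices (4): abc, abd, acd, bcd

Hence C_0 ≅ Z^4, C_1 ≅ Z^6, C_2 ≅ Z^4.

The boundary map ∂_1: C_1 → C_0 maps an edge to its endpoints' difference, ∂[p,q] = q − p.
As a 4×6 matrix over Z this has rank 3, with invariant factors (1,1,1).

Boundary ∂_2: C_2 → C_1 maps a triangle to the signed sum of its edges. For instance
  ∂abc = bc − ac + ab,
  ∂bcd = cd − bd + bc.
This gives a 6×4 integer matrix of rank 3; reducing to Smith normal form yields diagonal entries (1,1,1).

Now H_k = ker ∂_k / im ∂_{k+1}, so:

  H_0: rank C_0 − rank ∂_1 = 4 − 3 = 1, and the invariant factors of ∂_1 are all 1, so H_0 ≅ Z.
  H_1: rank ker ∂_1 − rank ∂_2 = (6 − 3) − 3 = 0, and the invariant factors of ∂_2 are all 1, so H_1 ≅ 0.
  H_2: rank ker ∂_2 − rank ∂_3 = (4 − 3) − 0 = 1, and there is no ∂_3, so H_2 ≅ Z.

(K is a triangulation of the 2-sphere S^2.)

Hence the Betti numbers are b_0 = 1, b_1 = 0, b_2 = 1.

b_0 = 1, b_1 = 0, b_2 = 1.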